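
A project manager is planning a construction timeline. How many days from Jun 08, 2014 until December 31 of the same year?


Start: June 08, 2014
End: December 31, 2014
Days left in June: 22
July: 31
August: 31
September: 30
October: 31
... plus remaining months
Sum of remaining months: 184
Total: 22 + 184 = 206

206


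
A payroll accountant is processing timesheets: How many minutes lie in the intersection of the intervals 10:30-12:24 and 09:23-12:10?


Interval A: [630, 744] minutes from midnight
Interval B: [563, 730] minutes from midnight
Overlap start = max(630, 563) = 630
Overlap end = min(744, 730) = 730
Overlap = 730 - 630 = 100 minutes

100


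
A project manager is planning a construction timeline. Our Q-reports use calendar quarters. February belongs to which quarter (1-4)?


Month: February (month 2)
Q1: January-March (months 1-3)
Q2: April-June (months 4-6)
Q3: July-September (months 7-9)
Q4: October-December (months 10-12)
Month 2 falls in Q1

1


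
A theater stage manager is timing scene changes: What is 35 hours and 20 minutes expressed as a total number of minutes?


Hours: 35
Minutes: 20
Convert hours to minutes: 35 x 60 = 2100
Add remaining minutes: 2100 + 20 = 2120

2120


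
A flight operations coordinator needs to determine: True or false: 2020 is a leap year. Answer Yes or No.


Year: 2020
Divisible by 4? 2020 / 4 = 505.0 -> Yes
Divisible by 100? 2020 / 100 = 20.2 -> No
Divisible by 4 but not 100, so it IS a leap year

Yes


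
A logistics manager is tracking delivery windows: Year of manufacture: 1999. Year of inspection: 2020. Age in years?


Birth year: 1999
Current year: 2020
Age = current year - birth year
Age = 2020 - 1999 = 21

21


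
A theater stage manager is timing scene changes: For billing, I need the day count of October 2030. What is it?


Month: October
Year: 2030
October is a 31-day month
Total: 31 days

31


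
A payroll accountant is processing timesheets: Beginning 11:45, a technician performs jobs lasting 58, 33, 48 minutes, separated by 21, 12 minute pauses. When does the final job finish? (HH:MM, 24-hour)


Start: 11:45 = 705 min from midnight
  after task 1 (58 min): 12:43
  after break (21 min): 13:04
  after task 2 (33 min): 13:37
  after break (12 min): 13:49
  after task 3 (48 min): 14:37
Total elapsed: 172 minutes
End time: 14:37

14:37


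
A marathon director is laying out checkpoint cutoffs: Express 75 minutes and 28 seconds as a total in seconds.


Minutes: 75
Seconds: 28
Convert minutes to seconds: 75 x 60 = 4500
Add remaining seconds: 4500 + 28 = 4528

4528


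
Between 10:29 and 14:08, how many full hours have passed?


Start: 10:29
End: 14:08
Hour difference: 14 - 10 = 4 hours
Minute difference: 8 - 29 = -21 minutes
Total minutes: 219
Complete hours: 219 / 60 = 3 (remainder 39)

3


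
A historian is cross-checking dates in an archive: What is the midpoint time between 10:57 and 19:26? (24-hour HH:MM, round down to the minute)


Start time: 10:57 = 657 minutes from midnight
End time: 19:26 = 1166 minutes from midnight
Sum: 657 + 1166 = 1823
Midpoint: 1823 / 2 = 911 minutes
Convert: 911 / 60 = 15 hours, 11 minutes
Result: 15:11

15:11


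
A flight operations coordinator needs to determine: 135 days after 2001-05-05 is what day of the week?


Start: 2001-05-05 (Saturday)
Step 1 - find target date: add 135 days
  2001-05-05 + 135 days = 2001-09-17
Step 2 - day of week:
  135 mod 7 = 2
  Saturday + 2 days -> Monday
Result: Monday (2001-09-17)

Monday


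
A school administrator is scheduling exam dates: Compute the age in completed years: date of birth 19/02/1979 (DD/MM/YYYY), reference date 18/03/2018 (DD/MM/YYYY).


Birth: 1979-02-19
Reference: 2018-03-18
Year difference: 2018 - 1979 = 39
Has birthday (02-19) occurred by 03-18? Yes
Age in full years: 39

39


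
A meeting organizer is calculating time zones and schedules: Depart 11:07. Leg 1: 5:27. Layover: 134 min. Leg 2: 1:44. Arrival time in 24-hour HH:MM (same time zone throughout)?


Depart: 11:07
Leg 1: +327 min -> 16:34
Layover: +134 min -> 18:48
Leg 2: +104 min -> 20:32
Total travel: 565 minutes = 9h 25m
Arrival: 20:32

20:32


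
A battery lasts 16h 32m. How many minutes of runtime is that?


Hours: 16
Extra minutes: 32
Minutes per hour: 60
Hours to minutes: 16 x 60 = 960
Total: 960 + 32 = 992

992


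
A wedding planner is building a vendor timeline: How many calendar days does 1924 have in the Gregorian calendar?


Year: 1924
Check leap year rules:
Divisible by 4? Yes
Divisible by 100? No
1924 is a leap year
Days: 366

366


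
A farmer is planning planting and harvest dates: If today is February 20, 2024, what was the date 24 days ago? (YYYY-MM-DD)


Start: 2024-02-20
Subtracting 24 days
Days already passed in February: 20
After going back through February: 4 more days to subtract
January 2024 has 31 days, need 4
Result: 2024-01-27

2024-01-27


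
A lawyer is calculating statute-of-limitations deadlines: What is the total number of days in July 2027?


Month: July
Year: 2027
July is a 31-day month
Total: 31 days

31


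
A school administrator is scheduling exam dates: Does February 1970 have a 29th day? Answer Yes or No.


Year: 1970
Divisible by 4? 1970 / 4 = 492.5 -> No
Not divisible by 4, so NOT a leap year

No


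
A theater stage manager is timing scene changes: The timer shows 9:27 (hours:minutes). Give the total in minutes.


Hours: 9
Minutes: 27
Convert hours to minutes: 9 x 60 = 540
Add remaining minutes: 540 + 27 = 567

567


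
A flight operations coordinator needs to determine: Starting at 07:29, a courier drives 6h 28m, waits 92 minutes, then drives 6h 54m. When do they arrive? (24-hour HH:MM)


Depart: 07:29
Leg 1: +388 min -> 13:57
Layover: +92 min -> 15:29
Leg 2: +414 min -> 22:23
Total travel: 894 minutes = 14h 54m
Arrival: 22:23

22:23


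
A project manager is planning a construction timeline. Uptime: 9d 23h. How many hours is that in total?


Days: 9
Extra hours: 23
Hours per day: 24
Days to hours: 9 x 24 = 216
Total: 216 + 23 = 239

239


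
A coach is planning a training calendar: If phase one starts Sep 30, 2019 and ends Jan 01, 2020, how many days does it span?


Start date: 2019-09-30
End date: 2020-01-01
Sep 2019: +1 days
Oct 2019: +31 days
Nov 2019: +30 days
Dec 2019: +31 days
Total: 93 days

93


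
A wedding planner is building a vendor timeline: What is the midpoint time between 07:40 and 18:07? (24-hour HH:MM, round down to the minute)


Start time: 07:40 = 460 minutes from midnight
End time: 18:07 = 1087 minutes from midnight
Sum: 460 + 1087 = 1547
Midpoint: 1547 / 2 = 773 minutes
Convert: 773 / 60 = 12 hours, 53 minutes
Result: 12:53

12:53


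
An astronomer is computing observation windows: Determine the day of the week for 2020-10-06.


Date: 2020-10-06
January 1, 2020 is a Wednesday
Day of year: 280
Offset from Jan 1: 279 days
279 mod 7 = 6
Result: Tuesday

Tuesday


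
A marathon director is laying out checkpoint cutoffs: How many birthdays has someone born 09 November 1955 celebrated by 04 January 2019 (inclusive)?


Birth: 1955-11-09
Reference: 2019-01-04
Year difference: 2019 - 1955 = 64
Has birthday (11-09) occurred by 01-04? No
Birthday not yet reached this year -> subtract 1
Age in full years: 63

63


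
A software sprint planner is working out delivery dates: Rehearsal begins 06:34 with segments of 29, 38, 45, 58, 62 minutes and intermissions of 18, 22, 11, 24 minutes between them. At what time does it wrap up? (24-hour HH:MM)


Start: 06:34 = 394 min from midnight
  after task 1 (29 min): 07:03
  after break (18 min): 07:21
  after task 2 (38 min): 07:59
  after break (22 min): 08:21
  after task 3 (45 min): 09:06
  after break (11 min): 09:17
  after task 4 (58 min): 10:15
  after break (24 min): 10:39
  after task 5 (62 min): 11:41
Total elapsed: 307 minutes
End time: 11:41

11:41


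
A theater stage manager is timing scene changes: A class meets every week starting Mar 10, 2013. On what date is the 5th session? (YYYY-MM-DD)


First occurrence: 2013-03-10 (occurrence 1)
Each occurrence is 7 days after the previous.
Occurrence 5 is 4 weeks after the first.
4 weeks = 28 days
2013-03-10 + 28 days = 2013-04-07

2013-04-07


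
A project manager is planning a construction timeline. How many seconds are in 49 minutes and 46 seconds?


Minutes: 49
Seconds: 46
Convert minutes to seconds: 49 x 60 = 2940
Add remaining seconds: 2940 + 46 = 2986

2986


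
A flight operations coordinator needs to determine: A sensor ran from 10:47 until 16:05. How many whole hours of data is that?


Start: 10:47
End: 16:05
Hour difference: 16 - 10 = 6 hours
Minute difference: 5 - 47 = -42 minutes
Total minutes: 318
Complete hours: 318 / 60 = 5 (remainder 18)

5


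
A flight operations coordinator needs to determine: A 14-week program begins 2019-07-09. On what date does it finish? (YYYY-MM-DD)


Start: 2019-07-09
Weeks to add: 14
Convert to days: 14 x 7 = 98 days
Add 98 days to 2019-07-09
Result: 2019-10-15

2019-10-15


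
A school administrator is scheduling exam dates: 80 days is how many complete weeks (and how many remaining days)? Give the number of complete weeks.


Total days: 80
Days per week: 7
Division: 80 / 7 = 11 remainder 3
Complete weeks: 11
Remaining days: 3

11


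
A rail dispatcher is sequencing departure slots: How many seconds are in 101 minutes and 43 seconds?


Minutes: 101
Extra seconds: 43
Seconds per minute: 60
Minutes to seconds: 101 x 60 = 6060
Total: 6060 + 43 = 6103

6103


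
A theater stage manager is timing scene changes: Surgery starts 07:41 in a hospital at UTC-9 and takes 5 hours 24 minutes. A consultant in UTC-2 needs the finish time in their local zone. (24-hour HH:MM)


Start: 07:41 in UTC-9
Step 1 - add duration:
  minutes: 41 + 24 = 65 (carry 1h)
  hours: 7 + 5 + 1 = 13
  end in UTC-9: 13:05
Step 2 - convert UTC-9 -> UTC-2:
  offset difference: -2 - (-9) = 7 hours
  13 + (7) = 20 -> mod 24 = 20
Result: 20:05 in UTC-2

20:05


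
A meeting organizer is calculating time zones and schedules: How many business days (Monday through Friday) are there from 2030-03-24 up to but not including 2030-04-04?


Start: 2030-03-24 (Sunday)
End (exclusive): 2030-04-04 (Thursday)
Total calendar days: 11
Full weeks: 11 // 7 = 1 -> 5 weekdays
Remaining 4 days starting on Sunday:
  Sun(-), Mon(w), Tue(w), Wed(w) -> 3 weekdays
Total business days: 5 + 3 = 8

8


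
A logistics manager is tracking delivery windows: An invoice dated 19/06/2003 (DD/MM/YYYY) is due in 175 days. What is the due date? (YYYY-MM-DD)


Start: 2003-06-19
Adding 175 days
Days remaining in June: 11
After June: 164 days still to add
July 2003: 31 days, 133 remaining
August 2003: 31 days, 102 remaining
September 2003: 30 days, 72 remaining
October 2003: 31 days, 41 remaining
Result: 2003-12-11

2003-12-11


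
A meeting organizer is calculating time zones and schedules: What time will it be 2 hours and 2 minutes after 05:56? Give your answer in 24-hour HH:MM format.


Start time: 05:56
Adding: 2 hours 2 minutes
Minutes: 56 + 2 = 58
Hours: 5 + 2 + 0 = 7
Result: 07:58

07:58


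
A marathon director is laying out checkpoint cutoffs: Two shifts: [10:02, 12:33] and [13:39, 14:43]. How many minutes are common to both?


Interval A: [602, 753] minutes from midnight
Interval B: [819, 883] minutes from midnight
Overlap start = max(602, 819) = 819
Overlap end = min(753, 883) = 753
End <= start, so the intervals do not overlap: 0 minutes

0


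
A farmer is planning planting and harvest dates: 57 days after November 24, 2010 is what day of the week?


Start: 2010-11-24 (Wednesday)
Step 1 - find target date: add 57 days
  2010-11-24 + 57 days = 2011-01-20
Step 2 - day of week:
  57 mod 7 = 1
  Wednesday + 1 days -> Thursday
Result: Thursday (2011-01-20)

Thursday


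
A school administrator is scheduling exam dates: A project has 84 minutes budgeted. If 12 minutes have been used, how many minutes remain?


Total budget: 84 minutes
Time used: 12 minutes
Remaining: 84 - 12 = 72 minutes
Percent used: 14.3%
Percent remaining: 85.7%

72


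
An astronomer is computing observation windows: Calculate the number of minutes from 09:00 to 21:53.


Start time: 09:00 = 540 minutes from midnight
End time: 21:53 = 1313 minutes from midnight
Difference: 1313 - 540 = 773 minutes
That is 12 hours and 53 minutes

773


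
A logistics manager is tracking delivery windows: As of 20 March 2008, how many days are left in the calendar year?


Start: March 20, 2008
End: December 31, 2008
Days left in March: 11
April: 30
May: 31
June: 30
July: 31
... plus remaining months
Sum of remaining months: 275
Total: 11 + 275 = 286

286


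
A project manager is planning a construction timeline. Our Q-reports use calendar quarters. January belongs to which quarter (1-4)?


Month: January (month 1)
Q1: January-March (months 1-3)
Q2: April-June (months 4-6)
Q3: July-September (months 7-9)
Q4: October-December (months 10-12)
Month 1 falls in Q1

1


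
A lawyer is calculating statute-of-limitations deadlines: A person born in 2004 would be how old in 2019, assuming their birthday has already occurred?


Birth year: 2004
Current year: 2019
Age = current year - birth year
Age = 2019 - 2004 = 15

15


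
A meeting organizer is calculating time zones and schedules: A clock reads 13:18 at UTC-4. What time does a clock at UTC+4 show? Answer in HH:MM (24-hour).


Local time: 13:18 at UTC-4 (offset -4h)
Target zone: UTC+4 (offset 4h)
Difference: 4 - (-4) = 8 hours
Calculation: 13 + (8) = 21
Result: 21:18

21:18


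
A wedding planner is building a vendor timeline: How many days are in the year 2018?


Year: 2018
Check leap year rules:
Divisible by 4? No
2018 is not a leap year
Days: 365

365


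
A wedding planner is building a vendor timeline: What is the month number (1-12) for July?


Calendar month order:
6. June
7. July <--
8. August
July is month number 7

7


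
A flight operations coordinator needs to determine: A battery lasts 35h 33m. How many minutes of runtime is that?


Hours: 35
Extra minutes: 33
Minutes per hour: 60
Hours to minutes: 35 x 60 = 2100
Total: 2100 + 33 = 2133

2133


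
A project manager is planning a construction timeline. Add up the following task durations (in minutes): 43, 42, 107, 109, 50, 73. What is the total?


Durations: 43, 42, 107, 109, 50, 73
Running sum: 43
+ 42 = 85
+ 107 = 192
+ 109 = 301
+ 50 = 351
+ 73 = 424
Total duration: 424 minutes
That is 7 hours and 4 minutes

424


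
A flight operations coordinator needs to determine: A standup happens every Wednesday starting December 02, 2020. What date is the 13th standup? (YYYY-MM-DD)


First occurrence: 2020-12-02 (occurrence 1)
Each occurrence is 7 days after the previous.
Occurrence 13 is 12 weeks after the first.
12 weeks = 84 days
2020-12-02 + 84 days = 2021-02-24

2021-02-24


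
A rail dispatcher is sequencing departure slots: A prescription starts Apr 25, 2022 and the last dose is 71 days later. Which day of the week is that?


Start: 2022-04-25 (Monday)
Step 1 - find target date: add 71 days
  2022-04-25 + 71 days = 2022-07-05
Step 2 - day of week:
  71 mod 7 = 1
  Monday + 1 days -> Tuesday
Result: Tuesday (2022-07-05)

Tuesday


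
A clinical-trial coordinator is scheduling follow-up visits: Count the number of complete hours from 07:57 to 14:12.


Start: 07:57
End: 14:12
Hour difference: 14 - 7 = 7 hours
Minute difference: 12 - 57 = -45 minutes
Total minutes: 375
Complete hours: 375 / 60 = 6 (remainder 15)

6


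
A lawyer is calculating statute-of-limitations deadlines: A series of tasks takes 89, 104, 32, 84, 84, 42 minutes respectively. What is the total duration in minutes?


Durations: 89, 104, 32, 84, 84, 42
Running sum: 89
+ 104 = 193
+ 32 = 225
+ 84 = 309
+ 84 = 393
+ 42 = 435
Total duration: 435 minutes
That is 7 hours and 15 minutes

435


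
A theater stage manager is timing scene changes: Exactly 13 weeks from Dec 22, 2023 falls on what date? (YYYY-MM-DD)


Start: 2023-12-22
Weeks to add: 13
Convert to days: 13 x 7 = 91 days
Add 91 days to 2023-12-22
Result: 2024-03-22

2024-03-22


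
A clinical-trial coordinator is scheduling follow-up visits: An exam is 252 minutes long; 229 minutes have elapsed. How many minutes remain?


Total budget: 252 minutes
Time used: 229 minutes
Remaining: 252 - 229 = 23 minutes
Percent used: 90.9%
Percent remaining: 9.1%

23


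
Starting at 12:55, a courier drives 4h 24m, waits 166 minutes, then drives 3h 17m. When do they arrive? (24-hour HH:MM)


Depart: 12:55
Leg 1: +264 min -> 17:19
Layover: +166 min -> 20:05
Leg 2: +197 min -> 23:22
Total travel: 627 minutes = 10h 27m
Arrival: 23:22

23:22


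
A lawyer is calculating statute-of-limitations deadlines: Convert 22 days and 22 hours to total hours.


Days: 22
Extra hours: 22
Hours per day: 24
Days to hours: 22 x 24 = 528
Total: 528 + 22 = 550

550


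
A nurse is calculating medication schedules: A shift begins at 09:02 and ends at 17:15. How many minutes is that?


Start time: 09:02 = 542 minutes from midnight
End time: 17:15 = 1035 minutes from midnight
Difference: 1035 - 542 = 493 minutes
That is 8 hours and 13 minutes

493


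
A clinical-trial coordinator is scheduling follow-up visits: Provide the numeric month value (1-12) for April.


Calendar month order:
3. March
4. April <--
5. May
April is month number 4

4


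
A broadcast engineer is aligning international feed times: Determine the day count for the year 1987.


Year: 1987
Check leap year rules:
Divisible by 4? No
1987 is not a leap year
Days: 365

365


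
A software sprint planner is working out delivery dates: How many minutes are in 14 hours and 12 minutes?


Hours: 14
Extra minutes: 12
Minutes per hour: 60
Hours to minutes: 14 x 60 = 840
Total: 840 + 12 = 852

852


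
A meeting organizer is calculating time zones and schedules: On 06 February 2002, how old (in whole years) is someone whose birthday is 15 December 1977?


Birth: 1977-12-15
Reference: 2002-02-06
Year difference: 2002 - 1977 = 25
Has birthday (12-15) occurred by 02-06? No
Birthday not yet reached this year -> subtract 1
Age in full years: 24

24


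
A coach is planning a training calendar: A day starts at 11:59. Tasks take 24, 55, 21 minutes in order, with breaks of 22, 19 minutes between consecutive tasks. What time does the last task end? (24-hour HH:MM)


Start: 11:59 = 719 min from midnight
  after task 1 (24 min): 12:23
  after break (22 min): 12:45
  after task 2 (55 min): 13:40
  after break (19 min): 13:59
  after task 3 (21 min): 14:20
Total elapsed: 141 minutes
End time: 14:20

14:20


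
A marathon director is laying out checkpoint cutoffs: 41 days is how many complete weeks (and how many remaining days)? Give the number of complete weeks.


Total days: 41
Days per week: 7
Division: 41 / 7 = 5 remainder 6
Complete weeks: 5
Remaining days: 6

5


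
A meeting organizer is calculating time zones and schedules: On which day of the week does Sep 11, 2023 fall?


Date: 2023-09-11
January 1, 2023 is a Sunday
Day of year: 254
Offset from Jan 1: 253 days
253 mod 7 = 1
Result: Monday

Monday


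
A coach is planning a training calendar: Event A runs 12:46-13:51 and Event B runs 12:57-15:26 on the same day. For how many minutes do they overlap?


Interval A: [766, 831] minutes from midnight
Interval B: [777, 926] minutes from midnight
Overlap start = max(766, 777) = 777
Overlap end = min(831, 926) = 831
Overlap = 831 - 777 = 54 minutes

54


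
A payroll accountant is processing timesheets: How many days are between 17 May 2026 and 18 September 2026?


Start date: 2026-05-17
End date: 2026-09-18
May 2026: +15 days
Jun 2026: +30 days
Jul 2026: +31 days
Aug 2026: +31 days
Sep 2026: +17 days
Total: 124 days

124


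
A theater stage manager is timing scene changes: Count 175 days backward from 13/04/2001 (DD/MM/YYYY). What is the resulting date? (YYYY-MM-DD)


Start: 2001-04-13
Subtracting 175 days
Days already passed in April: 13
After going back through April: 162 more days to subtract
March 2001: 31 days, 131 remaining
February 2001: 28 days, 103 remaining
January 2001: 31 days, 72 remaining
December 2000: 31 days, 41 remaining
Result: 2000-10-20

2000-10-20


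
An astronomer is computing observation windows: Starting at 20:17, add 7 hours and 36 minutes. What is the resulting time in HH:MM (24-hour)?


Start time: 20:17
Adding: 7 hours 36 minutes
Minutes: 17 + 36 = 53
Hours: 20 + 7 + 0 = 27
Hour wraparound: 27 mod 24 = 3
Result: 03:53

03:53


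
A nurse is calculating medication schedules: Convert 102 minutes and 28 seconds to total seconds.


Minutes: 102
Extra seconds: 28
Seconds per minute: 60
Minutes to seconds: 102 x 60 = 6120
Total: 6120 + 28 = 6148

6148


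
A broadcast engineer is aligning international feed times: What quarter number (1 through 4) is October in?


Month: October (month 10)
Q1: January-March (months 1-3)
Q2: April-June (months 4-6)
Q3: July-September (months 7-9)
Q4: October-December (months 10-12)
Month 10 falls in Q4

4


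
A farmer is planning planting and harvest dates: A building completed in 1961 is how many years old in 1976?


Birth year: 1961
Current year: 1976
Age = current year - birth year
Age = 1976 - 1961 = 15

15


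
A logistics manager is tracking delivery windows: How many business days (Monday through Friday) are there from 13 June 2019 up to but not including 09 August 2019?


Start: 2019-06-13 (Thursday)
End (exclusive): 2019-08-09 (Friday)
Total calendar days: 57
Full weeks: 57 // 7 = 8 -> 40 weekdays
Remaining 1 days starting on Thursday:
  Thu(w) -> 1 weekdays
Total business days: 40 + 1 = 41

41


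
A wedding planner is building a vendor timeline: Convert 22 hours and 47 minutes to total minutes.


Hours: 22
Minutes: 47
Convert hours to minutes: 22 x 60 = 1320
Add remaining minutes: 1320 + 47 = 1367

1367


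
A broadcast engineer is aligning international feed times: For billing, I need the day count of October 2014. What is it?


Month: October
Year: 2014
October is a 31-day month
Total: 31 days

31


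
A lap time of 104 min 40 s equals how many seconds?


Minutes: 104
Seconds: 40
Convert minutes to seconds: 104 x 60 = 6240
Add remaining seconds: 6240 + 40 = 6280

6280


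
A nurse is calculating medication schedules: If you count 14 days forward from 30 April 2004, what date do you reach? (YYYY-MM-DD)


Start: 2004-04-30
Adding 14 days
Days remaining in April: 0
After April: 14 days still to add
May 2004 has 31 days, need 14
Result: 2004-05-14

2004-05-14


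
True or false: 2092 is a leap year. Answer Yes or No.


Year: 2092
Divisible by 4? 2092 / 4 = 523.0 -> Yes
Divisible by 100? 2092 / 100 = 20.92 -> No
Divisible by 4 but not 100, so it IS a leap year

Yes


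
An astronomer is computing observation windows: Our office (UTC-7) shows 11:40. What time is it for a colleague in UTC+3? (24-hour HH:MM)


Local time: 11:40 at UTC-7 (offset -7h)
Target zone: UTC+3 (offset 3h)
Difference: 3 - (-7) = 10 hours
Calculation: 11 + (10) = 21
Result: 21:40

21:40


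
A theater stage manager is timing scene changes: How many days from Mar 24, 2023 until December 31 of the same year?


Start: March 24, 2023
End: December 31, 2023
Days left in March: 7
April: 30
May: 31
June: 30
July: 31
... plus remaining months
Sum of remaining months: 275
Total: 7 + 275 = 282

282


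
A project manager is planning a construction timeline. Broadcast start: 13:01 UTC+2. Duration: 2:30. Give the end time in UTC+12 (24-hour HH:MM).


Start: 13:01 in UTC+2
Step 1 - add duration:
  minutes: 1 + 30 = 31
  hours: 13 + 2 + 0 = 15
  end in UTC+2: 15:31
Step 2 - convert UTC+2 -> UTC+12:
  offset difference: 12 - (2) = 10 hours
  15 + (10) = 25 -> mod 24 = 1
Result: 01:31 in UTC+12

01:31


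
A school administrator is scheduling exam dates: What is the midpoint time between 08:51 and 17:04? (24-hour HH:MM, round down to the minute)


Start time: 08:51 = 531 minutes from midnight
End time: 17:04 = 1024 minutes from midnight
Sum: 531 + 1024 = 1555
Midpoint: 1555 / 2 = 777 minutes
Convert: 777 / 60 = 12 hours, 57 minutes
Result: 12:57

12:57


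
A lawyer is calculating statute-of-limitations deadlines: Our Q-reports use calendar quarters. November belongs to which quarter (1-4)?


Month: November (month 11)
Q1: January-March (months 1-3)
Q2: April-June (months 4-6)
Q3: July-September (months 7-9)
Q4: October-December (months 10-12)
Month 11 falls in Q4

4


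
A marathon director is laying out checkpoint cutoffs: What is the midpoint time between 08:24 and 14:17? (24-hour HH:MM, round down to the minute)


Start time: 08:24 = 504 minutes from midnight
End time: 14:17 = 857 minutes from midnight
Sum: 504 + 857 = 1361
Midpoint: 1361 / 2 = 680 minutes
Convert: 680 / 60 = 11 hours, 20 minutes
Result: 11:20

11:20


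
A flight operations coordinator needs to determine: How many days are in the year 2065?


Year: 2065
Check leap year rules:
Divisible by 4? No
2065 is not a leap year
Days: 365

365


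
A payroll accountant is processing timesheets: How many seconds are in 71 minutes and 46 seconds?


Minutes: 71
Extra seconds: 46
Seconds per minute: 60
Minutes to seconds: 71 x 60 = 4260
Total: 4260 + 46 = 4306

4306


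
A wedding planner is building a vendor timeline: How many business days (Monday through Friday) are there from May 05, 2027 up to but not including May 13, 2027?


Start: 2027-05-05 (Wednesday)
End (exclusive): 2027-05-13 (Thursday)
Total calendar days: 8
Full weeks: 8 // 7 = 1 -> 5 weekdays
Remaining 1 days starting on Wednesday:
  Wed(w) -> 1 weekdays
Total business days: 5 + 1 = 6

6


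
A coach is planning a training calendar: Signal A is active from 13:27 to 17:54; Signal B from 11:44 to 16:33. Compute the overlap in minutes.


Interval A: [807, 1074] minutes from midnight
Interval B: [704, 993] minutes from midnight
Overlap start = max(807, 704) = 807
Overlap end = min(1074, 993) = 993
Overlap = 993 - 807 = 186 minutes

186


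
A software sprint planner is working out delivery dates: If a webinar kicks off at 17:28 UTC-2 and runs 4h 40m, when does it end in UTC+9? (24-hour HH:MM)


Start: 17:28 in UTC-2
Step 1 - add duration:
  minutes: 28 + 40 = 68 (carry 1h)
  hours: 17 + 4 + 1 = 22
  end in UTC-2: 22:08
Step 2 - convert UTC-2 -> UTC+9:
  offset difference: 9 - (-2) = 11 hours
  22 + (11) = 33 -> mod 24 = 9
Result: 09:08 in UTC+9

09:08


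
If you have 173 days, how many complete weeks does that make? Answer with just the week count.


Total days: 173
Days per week: 7
Division: 173 / 7 = 24 remainder 5
Complete weeks: 24
Remaining days: 5

24


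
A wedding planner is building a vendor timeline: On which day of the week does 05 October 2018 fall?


Date: 2018-10-05
January 1, 2018 is a Monday
Day of year: 278
Offset from Jan 1: 277 days
277 mod 7 = 4
Result: Friday

Friday


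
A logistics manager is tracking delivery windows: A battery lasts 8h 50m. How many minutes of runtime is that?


Hours: 8
Extra minutes: 50
Minutes per hour: 60
Hours to minutes: 8 x 60 = 480
Total: 480 + 50 = 530

530


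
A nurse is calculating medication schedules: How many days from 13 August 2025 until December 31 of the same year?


Start: August 13, 2025
End: December 31, 2025
Days left in August: 18
September: 30
October: 31
November: 30
December: 31
Sum of remaining months: 122
Total: 18 + 122 = 140

140


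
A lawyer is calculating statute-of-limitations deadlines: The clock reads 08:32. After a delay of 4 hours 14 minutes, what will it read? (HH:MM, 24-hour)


Start time: 08:32
Adding: 4 hours 14 minutes
Minutes: 32 + 14 = 46
Hours: 8 + 4 + 0 = 12
Result: 12:46

12:46


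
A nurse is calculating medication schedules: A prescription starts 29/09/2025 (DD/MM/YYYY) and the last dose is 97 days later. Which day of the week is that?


Start: 2025-09-29 (Monday)
Step 1 - find target date: add 97 days
  2025-09-29 + 97 days = 2026-01-04
Step 2 - day of week:
  97 mod 7 = 6
  Monday + 6 days -> Sunday
Result: Sunday (2026-01-04)

Sunday


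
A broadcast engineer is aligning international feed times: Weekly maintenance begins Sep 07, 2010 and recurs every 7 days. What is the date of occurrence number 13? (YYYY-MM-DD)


First occurrence: 2010-09-07 (occurrence 1)
Each occurrence is 7 days after the previous.
Occurrence 13 is 12 weeks after the first.
12 weeks = 84 days
2010-09-07 + 84 days = 2010-11-30

2010-11-30


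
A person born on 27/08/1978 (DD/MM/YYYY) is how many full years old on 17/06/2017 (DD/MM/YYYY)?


Birth: 1978-08-27
Reference: 2017-06-17
Year difference: 2017 - 1978 = 39
Has birthday (08-27) occurred by 06-17? No
Birthday not yet reached this year -> subtract 1
Age in full years: 38

38


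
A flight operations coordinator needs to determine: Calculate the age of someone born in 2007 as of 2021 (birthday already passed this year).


Birth year: 2007
Current year: 2021
Age = current year - birth year
Age = 2021 - 2007 = 14

14


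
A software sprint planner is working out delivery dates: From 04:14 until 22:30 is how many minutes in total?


Start time: 04:14 = 254 minutes from midnight
End time: 22:30 = 1350 minutes from midnight
Difference: 1350 - 254 = 1096 minutes
That is 18 hours and 16 minutes

1096


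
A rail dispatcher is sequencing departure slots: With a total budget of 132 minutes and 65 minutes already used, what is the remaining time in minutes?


Total budget: 132 minutes
Time used: 65 minutes
Remaining: 132 - 65 = 67 minutes
Percent used: 49.2%
Percent remaining: 50.8%

67


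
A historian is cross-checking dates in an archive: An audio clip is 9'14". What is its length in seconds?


Minutes: 9
Seconds: 14
Convert minutes to seconds: 9 x 60 = 540
Add remaining seconds: 540 + 14 = 554

554


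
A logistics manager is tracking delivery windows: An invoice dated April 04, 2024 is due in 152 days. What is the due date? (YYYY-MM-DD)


Start: 2024-04-04
Adding 152 days
Days remaining in April: 26
After April: 126 days still to add
May 2024: 31 days, 95 remaining
June 2024: 30 days, 65 remaining
July 2024: 31 days, 34 remaining
August 2024: 31 days, 3 remaining
Result: 2024-09-03

2024-09-03


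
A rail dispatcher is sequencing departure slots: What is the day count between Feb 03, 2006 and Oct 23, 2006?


Start date: 2006-02-03
End date: 2006-10-23
Feb 2006: +26 days
Mar 2006: +31 days
Apr 2006: +30 days
... (6 more months)
Total: 262 days

262


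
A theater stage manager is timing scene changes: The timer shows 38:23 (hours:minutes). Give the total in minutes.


Hours: 38
Minutes: 23
Convert hours to minutes: 38 x 60 = 2280
Add remaining minutes: 2280 + 23 = 2303

2303


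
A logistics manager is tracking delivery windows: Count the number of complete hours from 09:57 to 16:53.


Start: 09:57
End: 16:53
Hour difference: 16 - 9 = 7 hours
Minute difference: 53 - 57 = -4 minutes
Total minutes: 416
Complete hours: 416 / 60 = 6 (remainder 56)

6


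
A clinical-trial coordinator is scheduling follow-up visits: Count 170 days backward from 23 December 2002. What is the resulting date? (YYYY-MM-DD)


Start: 2002-12-23
Subtracting 170 days
Days already passed in December: 23
After going back through December: 147 more days to subtract
November 2002: 30 days, 117 remaining
October 2002: 31 days, 86 remaining
September 2002: 30 days, 56 remaining
August 2002: 31 days, 25 remaining
Result: 2002-07-06

2002-07-06


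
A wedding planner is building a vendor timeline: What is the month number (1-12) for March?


Calendar month order:
2. February
3. March <--
4. April
March is month number 3

3


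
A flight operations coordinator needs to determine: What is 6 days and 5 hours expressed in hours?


Days: 6
Extra hours: 5
Hours per day: 24
Days to hours: 6 x 24 = 144
Total: 144 + 5 = 149

149


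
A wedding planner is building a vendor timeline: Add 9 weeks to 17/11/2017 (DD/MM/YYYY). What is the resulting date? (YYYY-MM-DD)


Start: 2017-11-17
Weeks to add: 9
Convert to days: 9 x 7 = 63 days
Add 63 days to 2017-11-17
Result: 2018-01-19

2018-01-19


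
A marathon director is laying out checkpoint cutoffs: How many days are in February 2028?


Month: February
Year: 2028
2028 is a leap year
February has 29 days
Total: 29 days

29


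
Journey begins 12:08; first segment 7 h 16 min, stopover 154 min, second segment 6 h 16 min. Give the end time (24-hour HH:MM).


Depart: 12:08
Leg 1: +436 min -> 19:24
Layover: +154 min -> 21:58
Leg 2: +376 min -> 04:14
Total travel: 966 minutes = 16h 6m
Arrival: 04:14

04:14


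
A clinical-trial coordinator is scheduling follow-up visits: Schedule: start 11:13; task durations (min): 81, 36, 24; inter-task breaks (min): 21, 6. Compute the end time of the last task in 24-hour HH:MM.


Start: 11:13 = 673 min from midnight
  after task 1 (81 min): 12:34
  after break (21 min): 12:55
  after task 2 (36 min): 13:31
  after break (6 min): 13:37
  after task 3 (24 min): 14:01
Total elapsed: 168 minutes
End time: 14:01

14:01


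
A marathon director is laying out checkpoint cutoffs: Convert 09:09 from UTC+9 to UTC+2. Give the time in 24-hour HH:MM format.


Local time: 09:09 at UTC+9 (offset 9h)
Target zone: UTC+2 (offset 2h)
Difference: 2 - (9) = -7 hours
Calculation: 9 + (-7) = 2
Result: 02:09

02:09


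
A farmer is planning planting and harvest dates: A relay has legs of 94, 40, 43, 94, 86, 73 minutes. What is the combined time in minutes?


Durations: 94, 40, 43, 94, 86, 73
Running sum: 94
+ 40 = 134
+ 43 = 177
+ 94 = 271
+ 86 = 357
+ 73 = 430
Total duration: 430 minutes
That is 7 hours and 10 minutes

430


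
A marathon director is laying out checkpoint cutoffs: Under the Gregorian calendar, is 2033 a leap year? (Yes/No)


Year: 2033
Divisible by 4? 2033 / 4 = 508.25 -> No
Not divisible by 4, so NOT a leap year

No


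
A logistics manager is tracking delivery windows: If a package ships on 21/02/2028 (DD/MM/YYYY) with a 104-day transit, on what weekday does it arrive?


Start: 2028-02-21 (Monday)
Step 1 - find target date: add 104 days
  2028-02-21 + 104 days = 2028-06-04
Step 2 - day of week:
  104 mod 7 = 6
  Monday + 6 days -> Sunday
Result: Sunday (2028-06-04)

Sunday


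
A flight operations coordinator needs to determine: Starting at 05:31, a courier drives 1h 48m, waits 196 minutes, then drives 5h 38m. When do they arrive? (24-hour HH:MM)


Depart: 05:31
Leg 1: +108 min -> 07:19
Layover: +196 min -> 10:35
Leg 2: +338 min -> 16:13
Total travel: 642 minutes = 10h 42m
Arrival: 16:13

16:13


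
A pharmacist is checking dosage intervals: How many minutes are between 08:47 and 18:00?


Start time: 08:47 = 527 minutes from midnight
End time: 18:00 = 1080 minutes from midnight
Difference: 1080 - 527 = 553 minutes
That is 9 hours and 13 minutes

553


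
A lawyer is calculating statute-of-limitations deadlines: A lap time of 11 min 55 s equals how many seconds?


Minutes: 11
Seconds: 55
Convert minutes to seconds: 11 x 60 = 660
Add remaining seconds: 660 + 55 = 715

715


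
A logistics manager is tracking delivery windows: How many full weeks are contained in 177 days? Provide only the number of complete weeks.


Total days: 177
Days per week: 7
Division: 177 / 7 = 25 remainder 2
Complete weeks: 25
Remaining days: 2

25


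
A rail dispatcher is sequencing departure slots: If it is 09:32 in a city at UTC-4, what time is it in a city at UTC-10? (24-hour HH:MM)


Local time: 09:32 at UTC-4 (offset -4h)
Target zone: UTC-10 (offset -10h)
Difference: -10 - (-4) = -6 hours
Calculation: 9 + (-6) = 3
Result: 03:32

03:32


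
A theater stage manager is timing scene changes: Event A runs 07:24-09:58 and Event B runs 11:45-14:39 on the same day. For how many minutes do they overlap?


Interval A: [444, 598] minutes from midnight
Interval B: [705, 879] minutes from midnight
Overlap start = max(444, 705) = 705
Overlap end = min(598, 879) = 598
End <= start, so the intervals do not overlap: 0 minutes

0


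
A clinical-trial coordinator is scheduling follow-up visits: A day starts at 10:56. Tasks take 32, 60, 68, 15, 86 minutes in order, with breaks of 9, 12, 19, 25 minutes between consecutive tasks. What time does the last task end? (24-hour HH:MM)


Start: 10:56 = 656 min from midnight
  after task 1 (32 min): 11:28
  after break (9 min): 11:37
  after task 2 (60 min): 12:37
  after break (12 min): 12:49
  after task 3 (68 min): 13:57
  after break (19 min): 14:16
  after task 4 (15 min): 14:31
  after break (25 min): 14:56
  after task 5 (86 min): 16:22
Total elapsed: 326 minutes
End time: 16:22

16:22


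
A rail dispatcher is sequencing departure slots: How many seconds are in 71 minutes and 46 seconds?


Minutes: 71
Extra seconds: 46
Seconds per minute: 60
Minutes to seconds: 71 x 60 = 4260
Total: 4260 + 46 = 4306

4306


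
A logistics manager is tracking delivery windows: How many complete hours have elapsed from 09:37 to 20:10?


Start: 09:37
End: 20:10
Hour difference: 20 - 9 = 11 hours
Minute difference: 10 - 37 = -27 minutes
Total minutes: 633
Complete hours: 633 / 60 = 10 (remainder 33)

10


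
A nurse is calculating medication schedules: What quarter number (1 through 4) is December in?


Month: December (month 12)
Q1: January-March (months 1-3)
Q2: April-June (months 4-6)
Q3: July-September (months 7-9)
Q4: October-December (months 10-12)
Month 12 falls in Q4

4


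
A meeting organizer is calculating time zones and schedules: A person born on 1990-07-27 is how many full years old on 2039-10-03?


Birth: 1990-07-27
Reference: 2039-10-03
Year difference: 2039 - 1990 = 49
Has birthday (07-27) occurred by 10-03? Yes
Age in full years: 49

49


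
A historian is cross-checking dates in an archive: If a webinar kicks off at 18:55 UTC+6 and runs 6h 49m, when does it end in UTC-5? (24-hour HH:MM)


Start: 18:55 in UTC+6
Step 1 - add duration:
  minutes: 55 + 49 = 104 (carry 1h)
  hours: 18 + 6 + 1 = 25
  end in UTC+6: 01:44
Step 2 - convert UTC+6 -> UTC-5:
  offset difference: -5 - (6) = -11 hours
  1 + (-11) = -10 -> mod 24 = 14
Result: 14:44 in UTC-5

14:44


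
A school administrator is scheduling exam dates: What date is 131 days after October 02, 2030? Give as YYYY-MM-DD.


Start: 2030-10-02
Adding 131 days
Days remaining in October: 29
After October: 102 days still to add
November 2030: 30 days, 72 remaining
December 2030: 31 days, 41 remaining
January 2031: 31 days, 10 remaining
February 2031 has 28 days, need 10
Result: 2031-02-10

2031-02-10


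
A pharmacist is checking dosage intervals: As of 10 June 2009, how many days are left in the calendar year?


Start: June 10, 2009
End: December 31, 2009
Days left in June: 20
July: 31
August: 31
September: 30
October: 31
... plus remaining months
Sum of remaining months: 184
Total: 20 + 184 = 204

204


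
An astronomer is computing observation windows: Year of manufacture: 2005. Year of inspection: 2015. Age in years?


Birth year: 2005
Current year: 2015
Age = current year - birth year
Age = 2015 - 2005 = 10

10


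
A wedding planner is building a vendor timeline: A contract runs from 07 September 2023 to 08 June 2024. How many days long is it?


Start date: 2023-09-07
End date: 2024-06-08
Sep 2023: +24 days
Oct 2023: +31 days
Nov 2023: +30 days
... (7 more months)
Total: 275 days

275


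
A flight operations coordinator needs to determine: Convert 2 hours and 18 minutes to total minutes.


Hours: 2
Extra minutes: 18
Minutes per hour: 60
Hours to minutes: 2 x 60 = 120
Total: 120 + 18 = 138

138


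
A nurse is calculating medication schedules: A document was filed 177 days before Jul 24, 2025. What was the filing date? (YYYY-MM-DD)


Start: 2025-07-24
Subtracting 177 days
Days already passed in July: 24
After going back through July: 153 more days to subtract
June 2025: 30 days, 123 remaining
May 2025: 31 days, 92 remaining
April 2025: 30 days, 62 remaining
March 2025: 31 days, 31 remaining
Result: 2025-01-28

2025-01-28
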